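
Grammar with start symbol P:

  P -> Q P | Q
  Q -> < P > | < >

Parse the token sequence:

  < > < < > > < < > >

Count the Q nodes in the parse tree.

5

[P [Q < >] [P [Q < [P [Q < >]] >] [P [Q < [P [Q < >]] >]]]]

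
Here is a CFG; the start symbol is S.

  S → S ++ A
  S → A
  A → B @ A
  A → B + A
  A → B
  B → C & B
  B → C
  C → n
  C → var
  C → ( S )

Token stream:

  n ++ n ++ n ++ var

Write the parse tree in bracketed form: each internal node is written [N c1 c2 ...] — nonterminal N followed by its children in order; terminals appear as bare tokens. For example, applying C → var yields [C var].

[S [S [S [S [A [B [C n]]]] ++ [A [B [C n]]]] ++ [A [B [C n]]]] ++ [A [B [C var]]]]

S
S ++ A
S ++ A ++ A
S ++ A ++ A ++ A
A ++ A ++ A ++ A
B ++ A ++ A ++ A
C ++ A ++ A ++ A
n ++ A ++ A ++ A
n ++ B ++ A ++ A
n ++ C ++ A ++ A
n ++ n ++ A ++ A
n ++ n ++ B ++ A
n ++ n ++ C ++ A
n ++ n ++ n ++ A
n ++ n ++ n ++ B
n ++ n ++ n ++ C
n ++ n ++ n ++ var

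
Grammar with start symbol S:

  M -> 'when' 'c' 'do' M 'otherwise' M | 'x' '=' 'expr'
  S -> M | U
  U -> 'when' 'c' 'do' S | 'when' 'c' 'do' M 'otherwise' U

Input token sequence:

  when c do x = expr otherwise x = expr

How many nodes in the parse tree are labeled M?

3

[S [M when c do [M x = expr] otherwise [M x = expr]]]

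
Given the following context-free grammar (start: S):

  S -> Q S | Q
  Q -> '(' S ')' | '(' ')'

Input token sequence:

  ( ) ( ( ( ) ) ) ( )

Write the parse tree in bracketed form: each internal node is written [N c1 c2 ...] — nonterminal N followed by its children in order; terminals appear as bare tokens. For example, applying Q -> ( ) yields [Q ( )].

S
Q S
( ) S
( ) Q S
( ) ( S ) S
( ) ( Q ) S
( ) ( ( S ) ) S
( ) ( ( Q ) ) S
( ) ( ( ( ) ) ) S
( ) ( ( ( ) ) ) Q
( ) ( ( ( ) ) ) ( )

[S [Q ( )] [S [Q ( [S [Q ( [S [Q ( )]] )]] )] [S [Q ( )]]]]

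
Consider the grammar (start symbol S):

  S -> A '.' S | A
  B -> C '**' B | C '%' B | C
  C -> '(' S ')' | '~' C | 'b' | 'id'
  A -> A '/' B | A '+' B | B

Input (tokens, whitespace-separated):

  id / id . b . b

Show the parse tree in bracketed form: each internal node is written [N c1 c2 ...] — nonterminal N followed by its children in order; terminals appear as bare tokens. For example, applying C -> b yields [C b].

[S [A [A [B [C id]]] / [B [C id]]] . [S [A [B [C b]]] . [S [A [B [C b]]]]]]

S
A . S
A / B . S
B / B . S
C / B . S
id / B . S
id / C . S
id / id . S
id / id . A . S
id / id . B . S
id / id . C . S
id / id . b . S
id / id . b . A
id / id . b . B
id / id . b . C
id / id . b . b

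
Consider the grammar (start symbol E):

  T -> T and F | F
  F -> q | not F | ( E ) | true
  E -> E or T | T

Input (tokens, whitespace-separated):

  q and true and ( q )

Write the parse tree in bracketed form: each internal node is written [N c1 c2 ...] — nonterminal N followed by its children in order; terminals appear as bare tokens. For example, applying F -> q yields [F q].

[E [T [T [T [F q]] and [F true]] and [F ( [E [T [F q]]] )]]]

E
T
T and F
T and F and F
F and F and F
q and F and F
q and true and F
q and true and ( E )
q and true and ( T )
q and true and ( F )
q and true and ( q )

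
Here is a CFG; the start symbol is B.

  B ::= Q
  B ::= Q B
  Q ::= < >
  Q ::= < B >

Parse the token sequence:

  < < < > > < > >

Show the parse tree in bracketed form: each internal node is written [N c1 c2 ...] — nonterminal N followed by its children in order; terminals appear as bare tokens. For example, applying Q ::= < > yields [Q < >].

B
Q
< B >
< Q B >
< < B > B >
< < Q > B >
< < < > > B >
< < < > > Q >
< < < > > < > >

[B [Q < [B [Q < [B [Q < >]] >] [B [Q < >]]] >]]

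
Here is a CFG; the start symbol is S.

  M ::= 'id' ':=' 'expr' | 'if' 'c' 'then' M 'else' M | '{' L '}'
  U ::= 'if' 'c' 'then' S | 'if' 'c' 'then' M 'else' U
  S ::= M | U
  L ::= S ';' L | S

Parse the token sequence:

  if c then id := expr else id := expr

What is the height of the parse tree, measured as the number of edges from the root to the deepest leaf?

[S [M if c then [M id := expr] else [M id := expr]]]

3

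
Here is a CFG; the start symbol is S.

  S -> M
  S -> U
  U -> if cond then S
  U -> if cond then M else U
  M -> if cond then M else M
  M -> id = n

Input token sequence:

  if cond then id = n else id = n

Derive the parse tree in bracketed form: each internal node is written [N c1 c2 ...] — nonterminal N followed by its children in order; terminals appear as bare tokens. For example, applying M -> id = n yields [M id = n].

[S [M if cond then [M id = n] else [M id = n]]]

S
M
if cond then M else M
if cond then id = n else M
if cond then id = n else id = n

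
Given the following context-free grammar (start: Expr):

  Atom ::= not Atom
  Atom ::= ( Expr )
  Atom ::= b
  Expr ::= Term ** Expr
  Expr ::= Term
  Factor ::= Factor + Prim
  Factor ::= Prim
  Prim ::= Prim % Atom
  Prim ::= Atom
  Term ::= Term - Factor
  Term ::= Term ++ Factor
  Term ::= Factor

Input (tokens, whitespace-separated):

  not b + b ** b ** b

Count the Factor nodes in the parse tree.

[Expr [Term [Factor [Factor [Prim [Atom not [Atom b]]]] + [Prim [Atom b]]]] ** [Expr [Term [Factor [Prim [Atom b]]]] ** [Expr [Term [Factor [Prim [Atom b]]]]]]]

4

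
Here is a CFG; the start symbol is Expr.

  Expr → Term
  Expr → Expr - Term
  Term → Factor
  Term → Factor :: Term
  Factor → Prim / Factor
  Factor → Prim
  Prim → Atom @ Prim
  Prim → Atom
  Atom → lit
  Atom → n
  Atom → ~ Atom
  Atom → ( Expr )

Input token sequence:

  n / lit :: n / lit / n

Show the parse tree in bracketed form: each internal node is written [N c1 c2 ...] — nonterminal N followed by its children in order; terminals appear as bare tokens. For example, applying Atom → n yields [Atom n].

[Expr [Term [Factor [Prim [Atom n]] / [Factor [Prim [Atom lit]]]] :: [Term [Factor [Prim [Atom n]] / [Factor [Prim [Atom lit]] / [Factor [Prim [Atom n]]]]]]]]

Expr
Term
Factor :: Term
Prim / Factor :: Term
Atom / Factor :: Term
n / Factor :: Term
n / Prim :: Term
n / Atom :: Term
n / lit :: Term
n / lit :: Factor
n / lit :: Prim / Factor
n / lit :: Atom / Factor
n / lit :: n / Factor
n / lit :: n / Prim / Factor
n / lit :: n / Atom / Factor
n / lit :: n / lit / Factor
n / lit :: n / lit / Prim
n / lit :: n / lit / Atom
n / lit :: n / lit / n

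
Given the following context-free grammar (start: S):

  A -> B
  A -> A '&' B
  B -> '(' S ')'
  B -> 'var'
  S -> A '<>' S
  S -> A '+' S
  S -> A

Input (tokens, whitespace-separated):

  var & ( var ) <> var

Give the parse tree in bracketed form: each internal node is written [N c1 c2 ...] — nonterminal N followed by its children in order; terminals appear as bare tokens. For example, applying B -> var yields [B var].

[S [A [A [B var]] & [B ( [S [A [B var]]] )]] <> [S [A [B var]]]]

S
A <> S
A & B <> S
B & B <> S
var & B <> S
var & ( S ) <> S
var & ( A ) <> S
var & ( B ) <> S
var & ( var ) <> S
var & ( var ) <> A
var & ( var ) <> B
var & ( var ) <> var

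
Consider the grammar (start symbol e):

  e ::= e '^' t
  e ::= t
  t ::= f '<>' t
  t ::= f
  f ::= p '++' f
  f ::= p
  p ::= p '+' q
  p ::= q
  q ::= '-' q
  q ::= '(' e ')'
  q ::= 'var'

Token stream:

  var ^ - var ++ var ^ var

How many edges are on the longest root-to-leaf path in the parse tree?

7

[e [e [e [t [f [p [q var]]]]] ^ [t [f [p [q - [q var]]] ++ [f [p [q var]]]]]] ^ [t [f [p [q var]]]]]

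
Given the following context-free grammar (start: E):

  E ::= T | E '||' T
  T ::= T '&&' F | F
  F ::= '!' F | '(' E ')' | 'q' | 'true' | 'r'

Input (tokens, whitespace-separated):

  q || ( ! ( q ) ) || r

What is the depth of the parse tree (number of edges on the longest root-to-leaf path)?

11

[E [E [E [T [F q]]] || [T [F ( [E [T [F ! [F ( [E [T [F q]]] )]]]] )]]] || [T [F r]]]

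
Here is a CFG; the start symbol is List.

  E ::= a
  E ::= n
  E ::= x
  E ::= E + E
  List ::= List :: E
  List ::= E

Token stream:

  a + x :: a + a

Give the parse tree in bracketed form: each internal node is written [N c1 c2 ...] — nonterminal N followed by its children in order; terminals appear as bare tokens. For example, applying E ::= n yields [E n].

List
List :: E
E :: E
E + E :: E
a + E :: E
a + x :: E
a + x :: E + E
a + x :: a + E
a + x :: a + a

[List [List [E [E a] + [E x]]] :: [E [E a] + [E a]]]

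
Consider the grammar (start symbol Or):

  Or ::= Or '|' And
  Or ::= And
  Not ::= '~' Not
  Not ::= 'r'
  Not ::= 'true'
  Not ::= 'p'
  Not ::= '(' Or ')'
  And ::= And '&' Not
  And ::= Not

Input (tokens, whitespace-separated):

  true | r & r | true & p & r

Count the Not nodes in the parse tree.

6

[Or [Or [Or [And [Not true]]] | [And [And [Not r]] & [Not r]]] | [And [And [And [Not true]] & [Not p]] & [Not r]]]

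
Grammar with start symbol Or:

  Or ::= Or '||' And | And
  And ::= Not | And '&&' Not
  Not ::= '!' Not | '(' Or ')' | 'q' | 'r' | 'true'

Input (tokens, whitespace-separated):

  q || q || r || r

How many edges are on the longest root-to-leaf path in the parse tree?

[Or [Or [Or [Or [And [Not q]]] || [And [Not q]]] || [And [Not r]]] || [And [Not r]]]

6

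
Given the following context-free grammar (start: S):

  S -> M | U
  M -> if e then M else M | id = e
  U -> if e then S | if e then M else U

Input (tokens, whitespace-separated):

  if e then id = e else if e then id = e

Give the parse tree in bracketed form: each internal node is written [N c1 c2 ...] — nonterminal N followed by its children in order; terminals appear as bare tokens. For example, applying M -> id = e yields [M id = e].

S
U
if e then M else U
if e then id = e else U
if e then id = e else if e then S
if e then id = e else if e then M
if e then id = e else if e then id = e

[S [U if e then [M id = e] else [U if e then [S [M id = e]]]]]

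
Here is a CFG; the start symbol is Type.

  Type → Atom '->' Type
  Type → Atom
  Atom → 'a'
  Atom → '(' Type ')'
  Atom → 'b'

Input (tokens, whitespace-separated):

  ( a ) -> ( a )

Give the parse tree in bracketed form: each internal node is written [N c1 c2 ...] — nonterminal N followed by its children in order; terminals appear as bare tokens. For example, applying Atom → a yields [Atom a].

Type
Atom -> Type
( Type ) -> Type
( Atom ) -> Type
( a ) -> Type
( a ) -> Atom
( a ) -> ( Type )
( a ) -> ( Atom )
( a ) -> ( a )

[Type [Atom ( [Type [Atom a]] )] -> [Type [Atom ( [Type [Atom a]] )]]]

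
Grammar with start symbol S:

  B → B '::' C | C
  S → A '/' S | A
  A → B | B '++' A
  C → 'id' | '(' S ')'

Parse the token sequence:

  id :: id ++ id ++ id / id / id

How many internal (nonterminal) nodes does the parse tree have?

20

[S [A [B [B [C id]] :: [C id]] ++ [A [B [C id]] ++ [A [B [C id]]]]] / [S [A [B [C id]]] / [S [A [B [C id]]]]]]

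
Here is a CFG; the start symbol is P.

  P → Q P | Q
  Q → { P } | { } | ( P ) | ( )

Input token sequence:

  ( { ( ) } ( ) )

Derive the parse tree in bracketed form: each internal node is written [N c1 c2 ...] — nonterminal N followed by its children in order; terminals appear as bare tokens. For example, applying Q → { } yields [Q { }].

[P [Q ( [P [Q { [P [Q ( )]] }] [P [Q ( )]]] )]]

P
Q
( P )
( Q P )
( { P } P )
( { Q } P )
( { ( ) } P )
( { ( ) } Q )
( { ( ) } ( ) )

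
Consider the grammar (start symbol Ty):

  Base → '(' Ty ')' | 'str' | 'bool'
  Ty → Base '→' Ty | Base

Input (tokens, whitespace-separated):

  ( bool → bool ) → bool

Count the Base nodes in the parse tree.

4

[Ty [Base ( [Ty [Base bool] → [Ty [Base bool]]] )] → [Ty [Base bool]]]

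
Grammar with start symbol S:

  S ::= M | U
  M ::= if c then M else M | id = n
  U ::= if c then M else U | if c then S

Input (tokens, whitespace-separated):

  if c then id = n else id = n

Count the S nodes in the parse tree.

1

[S [M if c then [M id = n] else [M id = n]]]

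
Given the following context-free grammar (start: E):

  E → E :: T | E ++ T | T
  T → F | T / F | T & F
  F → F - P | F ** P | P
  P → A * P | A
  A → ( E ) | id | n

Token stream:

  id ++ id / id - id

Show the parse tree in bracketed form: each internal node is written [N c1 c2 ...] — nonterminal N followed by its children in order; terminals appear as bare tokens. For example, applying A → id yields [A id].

E
E ++ T
T ++ T
F ++ T
P ++ T
A ++ T
id ++ T
id ++ T / F
id ++ F / F
id ++ P / F
id ++ A / F
id ++ id / F
id ++ id / F - P
id ++ id / P - P
id ++ id / A - P
id ++ id / id - P
id ++ id / id - A
id ++ id / id - id

[E [E [T [F [P [A id]]]]] ++ [T [T [F [P [A id]]]] / [F [F [P [A id]]] - [P [A id]]]]]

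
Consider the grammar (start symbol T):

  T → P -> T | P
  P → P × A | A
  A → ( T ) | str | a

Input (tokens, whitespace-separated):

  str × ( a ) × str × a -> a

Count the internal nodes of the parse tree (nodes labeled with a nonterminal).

[T [P [P [P [P [A str]] × [A ( [T [P [A a]]] )]] × [A str]] × [A a]] -> [T [P [A a]]]]

15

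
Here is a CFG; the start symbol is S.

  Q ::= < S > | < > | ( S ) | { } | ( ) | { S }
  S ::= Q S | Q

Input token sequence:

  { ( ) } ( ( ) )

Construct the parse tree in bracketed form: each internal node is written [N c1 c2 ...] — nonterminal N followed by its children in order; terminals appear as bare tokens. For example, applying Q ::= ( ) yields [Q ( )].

[S [Q { [S [Q ( )]] }] [S [Q ( [S [Q ( )]] )]]]

S
Q S
{ S } S
{ Q } S
{ ( ) } S
{ ( ) } Q
{ ( ) } ( S )
{ ( ) } ( Q )
{ ( ) } ( ( ) )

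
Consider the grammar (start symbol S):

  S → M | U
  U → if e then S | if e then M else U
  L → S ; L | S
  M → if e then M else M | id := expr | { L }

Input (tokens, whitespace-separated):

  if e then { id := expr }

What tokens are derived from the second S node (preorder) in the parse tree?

[S [U if e then [S [M { [L [S [M id := expr]]] }]]]]

{ id := expr }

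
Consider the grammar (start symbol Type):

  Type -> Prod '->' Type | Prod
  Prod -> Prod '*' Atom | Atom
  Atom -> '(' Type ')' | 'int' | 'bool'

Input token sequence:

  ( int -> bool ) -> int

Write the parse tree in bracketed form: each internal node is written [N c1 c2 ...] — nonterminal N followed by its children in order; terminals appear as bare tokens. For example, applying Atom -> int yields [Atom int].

[Type [Prod [Atom ( [Type [Prod [Atom int]] -> [Type [Prod [Atom bool]]]] )]] -> [Type [Prod [Atom int]]]]

Type
Prod -> Type
Atom -> Type
( Type ) -> Type
( Prod -> Type ) -> Type
( Atom -> Type ) -> Type
( int -> Type ) -> Type
( int -> Prod ) -> Type
( int -> Atom ) -> Type
( int -> bool ) -> Type
( int -> bool ) -> Prod
( int -> bool ) -> Atom
( int -> bool ) -> int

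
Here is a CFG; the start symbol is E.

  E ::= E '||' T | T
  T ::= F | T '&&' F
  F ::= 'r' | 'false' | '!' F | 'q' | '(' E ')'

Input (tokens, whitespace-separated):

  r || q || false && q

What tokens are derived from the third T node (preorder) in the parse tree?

false && q

[E [E [E [T [F r]]] || [T [F q]]] || [T [T [F false]] && [F q]]]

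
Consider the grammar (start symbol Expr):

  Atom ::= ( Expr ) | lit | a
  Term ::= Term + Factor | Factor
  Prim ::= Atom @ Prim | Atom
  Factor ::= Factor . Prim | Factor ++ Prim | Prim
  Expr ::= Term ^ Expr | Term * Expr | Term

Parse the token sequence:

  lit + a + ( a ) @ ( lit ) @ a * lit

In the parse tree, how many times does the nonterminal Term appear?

6

[Expr [Term [Term [Term [Factor [Prim [Atom lit]]]] + [Factor [Prim [Atom a]]]] + [Factor [Prim [Atom ( [Expr [Term [Factor [Prim [Atom a]]]]] )] @ [Prim [Atom ( [Expr [Term [Factor [Prim [Atom lit]]]]] )] @ [Prim [Atom a]]]]]] * [Expr [Term [Factor [Prim [Atom lit]]]]]]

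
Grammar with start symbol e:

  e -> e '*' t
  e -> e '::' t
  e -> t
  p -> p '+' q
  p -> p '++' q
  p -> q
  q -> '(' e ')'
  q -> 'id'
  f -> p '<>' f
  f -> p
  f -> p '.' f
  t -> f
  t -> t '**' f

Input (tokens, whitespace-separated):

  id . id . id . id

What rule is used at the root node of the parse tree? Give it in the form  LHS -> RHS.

[e [t [f [p [q id]] . [f [p [q id]] . [f [p [q id]] . [f [p [q id]]]]]]]]

e -> t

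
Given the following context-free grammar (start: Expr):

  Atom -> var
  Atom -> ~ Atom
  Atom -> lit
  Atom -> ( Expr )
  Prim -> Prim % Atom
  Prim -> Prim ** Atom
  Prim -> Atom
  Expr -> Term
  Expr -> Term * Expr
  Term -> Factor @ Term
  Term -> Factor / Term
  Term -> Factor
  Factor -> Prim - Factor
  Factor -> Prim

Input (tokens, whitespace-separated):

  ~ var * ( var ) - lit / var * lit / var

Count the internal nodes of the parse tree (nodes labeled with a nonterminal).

32

[Expr [Term [Factor [Prim [Atom ~ [Atom var]]]]] * [Expr [Term [Factor [Prim [Atom ( [Expr [Term [Factor [Prim [Atom var]]]]] )]] - [Factor [Prim [Atom lit]]]] / [Term [Factor [Prim [Atom var]]]]] * [Expr [Term [Factor [Prim [Atom lit]]] / [Term [Factor [Prim [Atom var]]]]]]]]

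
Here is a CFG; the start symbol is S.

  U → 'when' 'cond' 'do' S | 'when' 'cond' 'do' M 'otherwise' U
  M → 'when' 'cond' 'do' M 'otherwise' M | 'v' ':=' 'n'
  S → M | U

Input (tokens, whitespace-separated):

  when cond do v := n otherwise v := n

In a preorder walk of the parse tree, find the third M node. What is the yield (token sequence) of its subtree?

[S [M when cond do [M v := n] otherwise [M v := n]]]

v := n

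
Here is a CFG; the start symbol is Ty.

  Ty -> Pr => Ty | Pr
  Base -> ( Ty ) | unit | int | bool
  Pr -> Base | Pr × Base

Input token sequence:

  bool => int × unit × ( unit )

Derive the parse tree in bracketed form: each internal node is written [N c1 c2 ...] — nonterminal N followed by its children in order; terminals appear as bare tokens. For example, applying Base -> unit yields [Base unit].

[Ty [Pr [Base bool]] => [Ty [Pr [Pr [Pr [Base int]] × [Base unit]] × [Base ( [Ty [Pr [Base unit]]] )]]]]

Ty
Pr => Ty
Base => Ty
bool => Ty
bool => Pr
bool => Pr × Base
bool => Pr × Base × Base
bool => Base × Base × Base
bool => int × Base × Base
bool => int × unit × Base
bool => int × unit × ( Ty )
bool => int × unit × ( Pr )
bool => int × unit × ( Base )
bool => int × unit × ( unit )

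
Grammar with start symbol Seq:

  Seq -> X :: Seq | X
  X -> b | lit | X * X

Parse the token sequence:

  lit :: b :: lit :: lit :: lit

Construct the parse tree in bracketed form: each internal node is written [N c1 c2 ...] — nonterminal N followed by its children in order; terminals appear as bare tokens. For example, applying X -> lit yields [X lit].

Seq
X :: Seq
lit :: Seq
lit :: X :: Seq
lit :: b :: Seq
lit :: b :: X :: Seq
lit :: b :: lit :: Seq
lit :: b :: lit :: X :: Seq
lit :: b :: lit :: lit :: Seq
lit :: b :: lit :: lit :: X
lit :: b :: lit :: lit :: lit

[Seq [X lit] :: [Seq [X b] :: [Seq [X lit] :: [Seq [X lit] :: [Seq [X lit]]]]]]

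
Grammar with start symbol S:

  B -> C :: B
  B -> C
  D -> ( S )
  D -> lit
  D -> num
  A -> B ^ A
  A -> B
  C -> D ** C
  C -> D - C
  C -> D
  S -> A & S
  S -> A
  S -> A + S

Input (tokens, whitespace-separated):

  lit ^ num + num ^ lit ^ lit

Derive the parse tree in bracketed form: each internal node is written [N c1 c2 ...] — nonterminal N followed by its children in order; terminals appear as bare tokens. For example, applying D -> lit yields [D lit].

[S [A [B [C [D lit]]] ^ [A [B [C [D num]]]]] + [S [A [B [C [D num]]] ^ [A [B [C [D lit]]] ^ [A [B [C [D lit]]]]]]]]

S
A + S
B ^ A + S
C ^ A + S
D ^ A + S
lit ^ A + S
lit ^ B + S
lit ^ C + S
lit ^ D + S
lit ^ num + S
lit ^ num + A
lit ^ num + B ^ A
lit ^ num + C ^ A
lit ^ num + D ^ A
lit ^ num + num ^ A
lit ^ num + num ^ B ^ A
lit ^ num + num ^ C ^ A
lit ^ num + num ^ D ^ A
lit ^ num + num ^ lit ^ A
lit ^ num + num ^ lit ^ B
lit ^ num + num ^ lit ^ C
lit ^ num + num ^ lit ^ D
lit ^ num + num ^ lit ^ lit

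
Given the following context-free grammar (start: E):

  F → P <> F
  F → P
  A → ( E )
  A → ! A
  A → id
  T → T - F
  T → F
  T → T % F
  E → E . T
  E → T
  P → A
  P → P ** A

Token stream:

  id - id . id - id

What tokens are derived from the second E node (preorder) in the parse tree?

[E [E [T [T [F [P [A id]]]] - [F [P [A id]]]]] . [T [T [F [P [A id]]]] - [F [P [A id]]]]]

id - id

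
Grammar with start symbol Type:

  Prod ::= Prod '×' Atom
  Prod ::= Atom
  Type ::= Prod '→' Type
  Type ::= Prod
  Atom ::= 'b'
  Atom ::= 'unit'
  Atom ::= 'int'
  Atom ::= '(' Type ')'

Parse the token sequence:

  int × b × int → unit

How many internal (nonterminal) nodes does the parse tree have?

[Type [Prod [Prod [Prod [Atom int]] × [Atom b]] × [Atom int]] → [Type [Prod [Atom unit]]]]

10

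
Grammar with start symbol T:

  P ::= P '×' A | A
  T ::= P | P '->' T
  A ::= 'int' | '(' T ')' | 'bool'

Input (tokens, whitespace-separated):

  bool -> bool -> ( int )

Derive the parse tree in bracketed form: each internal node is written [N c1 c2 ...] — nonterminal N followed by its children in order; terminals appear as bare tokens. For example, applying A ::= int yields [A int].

[T [P [A bool]] -> [T [P [A bool]] -> [T [P [A ( [T [P [A int]]] )]]]]]

T
P -> T
A -> T
bool -> T
bool -> P -> T
bool -> A -> T
bool -> bool -> T
bool -> bool -> P
bool -> bool -> A
bool -> bool -> ( T )
bool -> bool -> ( P )
bool -> bool -> ( A )
bool -> bool -> ( int )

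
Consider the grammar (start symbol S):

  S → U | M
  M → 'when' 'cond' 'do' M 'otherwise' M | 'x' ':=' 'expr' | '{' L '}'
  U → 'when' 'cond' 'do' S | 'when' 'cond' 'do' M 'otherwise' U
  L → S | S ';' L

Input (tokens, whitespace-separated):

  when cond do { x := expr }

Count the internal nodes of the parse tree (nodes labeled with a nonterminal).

7

[S [U when cond do [S [M { [L [S [M x := expr]]] }]]]]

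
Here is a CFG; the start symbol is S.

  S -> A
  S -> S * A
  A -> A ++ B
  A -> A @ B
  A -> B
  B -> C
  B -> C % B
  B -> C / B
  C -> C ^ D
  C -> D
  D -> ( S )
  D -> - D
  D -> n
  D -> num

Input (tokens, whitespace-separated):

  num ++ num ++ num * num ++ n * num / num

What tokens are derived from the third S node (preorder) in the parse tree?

num ++ num ++ num

[S [S [S [A [A [A [B [C [D num]]]] ++ [B [C [D num]]]] ++ [B [C [D num]]]]] * [A [A [B [C [D num]]]] ++ [B [C [D n]]]]] * [A [B [C [D num]] / [B [C [D num]]]]]]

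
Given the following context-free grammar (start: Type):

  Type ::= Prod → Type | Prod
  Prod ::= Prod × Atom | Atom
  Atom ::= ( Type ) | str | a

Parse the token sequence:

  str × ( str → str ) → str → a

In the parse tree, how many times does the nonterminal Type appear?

5

[Type [Prod [Prod [Atom str]] × [Atom ( [Type [Prod [Atom str]] → [Type [Prod [Atom str]]]] )]] → [Type [Prod [Atom str]] → [Type [Prod [Atom a]]]]]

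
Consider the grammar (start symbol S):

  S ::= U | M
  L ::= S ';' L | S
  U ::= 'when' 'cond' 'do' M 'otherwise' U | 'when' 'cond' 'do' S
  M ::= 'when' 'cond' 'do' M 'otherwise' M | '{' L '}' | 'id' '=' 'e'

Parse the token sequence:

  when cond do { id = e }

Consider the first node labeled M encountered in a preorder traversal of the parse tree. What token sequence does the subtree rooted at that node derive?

{ id = e }

[S [U when cond do [S [M { [L [S [M id = e]]] }]]]]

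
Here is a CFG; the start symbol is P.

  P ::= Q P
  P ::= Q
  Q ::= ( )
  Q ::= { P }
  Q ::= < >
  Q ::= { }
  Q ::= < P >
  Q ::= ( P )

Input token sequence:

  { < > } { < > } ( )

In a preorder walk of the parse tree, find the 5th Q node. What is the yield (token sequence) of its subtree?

( )

[P [Q { [P [Q < >]] }] [P [Q { [P [Q < >]] }] [P [Q ( )]]]]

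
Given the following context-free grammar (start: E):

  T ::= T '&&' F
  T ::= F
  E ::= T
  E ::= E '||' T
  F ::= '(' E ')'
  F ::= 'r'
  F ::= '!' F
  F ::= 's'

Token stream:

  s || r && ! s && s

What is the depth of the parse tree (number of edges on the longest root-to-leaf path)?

5

[E [E [T [F s]]] || [T [T [T [F r]] && [F ! [F s]]] && [F s]]]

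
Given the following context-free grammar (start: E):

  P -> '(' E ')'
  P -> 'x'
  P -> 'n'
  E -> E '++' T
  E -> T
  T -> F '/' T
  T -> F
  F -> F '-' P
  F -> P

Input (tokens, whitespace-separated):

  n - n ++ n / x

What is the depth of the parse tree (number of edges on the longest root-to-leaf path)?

[E [E [T [F [F [P n]] - [P n]]]] ++ [T [F [P n]] / [T [F [P x]]]]]

6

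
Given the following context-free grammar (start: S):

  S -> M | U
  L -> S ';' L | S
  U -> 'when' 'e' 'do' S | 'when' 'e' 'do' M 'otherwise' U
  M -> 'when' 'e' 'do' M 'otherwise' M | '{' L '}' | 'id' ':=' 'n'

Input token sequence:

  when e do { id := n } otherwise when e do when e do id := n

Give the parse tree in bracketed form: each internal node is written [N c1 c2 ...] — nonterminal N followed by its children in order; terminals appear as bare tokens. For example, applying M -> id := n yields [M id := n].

S
U
when e do M otherwise U
when e do { L } otherwise U
when e do { S } otherwise U
when e do { M } otherwise U
when e do { id := n } otherwise U
when e do { id := n } otherwise when e do S
when e do { id := n } otherwise when e do U
when e do { id := n } otherwise when e do when e do S
when e do { id := n } otherwise when e do when e do M
when e do { id := n } otherwise when e do when e do id := n

[S [U when e do [M { [L [S [M id := n]]] }] otherwise [U when e do [S [U when e do [S [M id := n]]]]]]]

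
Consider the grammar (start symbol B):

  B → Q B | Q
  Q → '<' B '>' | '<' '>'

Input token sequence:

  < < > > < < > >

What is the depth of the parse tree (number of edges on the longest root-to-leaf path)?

5

[B [Q < [B [Q < >]] >] [B [Q < [B [Q < >]] >]]]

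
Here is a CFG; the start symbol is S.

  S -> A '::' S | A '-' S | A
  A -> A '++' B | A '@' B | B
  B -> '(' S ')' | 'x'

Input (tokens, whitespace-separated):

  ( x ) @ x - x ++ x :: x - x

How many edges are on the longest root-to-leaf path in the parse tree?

7

[S [A [A [B ( [S [A [B x]]] )]] @ [B x]] - [S [A [A [B x]] ++ [B x]] :: [S [A [B x]] - [S [A [B x]]]]]]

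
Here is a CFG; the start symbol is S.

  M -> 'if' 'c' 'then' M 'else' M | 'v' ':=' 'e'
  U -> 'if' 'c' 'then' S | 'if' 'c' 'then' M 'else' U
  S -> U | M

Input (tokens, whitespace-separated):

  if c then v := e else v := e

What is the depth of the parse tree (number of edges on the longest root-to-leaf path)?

3

[S [M if c then [M v := e] else [M v := e]]]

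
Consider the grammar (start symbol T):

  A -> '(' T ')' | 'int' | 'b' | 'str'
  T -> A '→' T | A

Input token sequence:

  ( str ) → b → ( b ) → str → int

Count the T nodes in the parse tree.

[T [A ( [T [A str]] )] → [T [A b] → [T [A ( [T [A b]] )] → [T [A str] → [T [A int]]]]]]

7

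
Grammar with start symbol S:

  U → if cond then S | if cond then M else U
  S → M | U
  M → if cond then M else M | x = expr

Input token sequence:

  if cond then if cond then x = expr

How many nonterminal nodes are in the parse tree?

[S [U if cond then [S [U if cond then [S [M x = expr]]]]]]

6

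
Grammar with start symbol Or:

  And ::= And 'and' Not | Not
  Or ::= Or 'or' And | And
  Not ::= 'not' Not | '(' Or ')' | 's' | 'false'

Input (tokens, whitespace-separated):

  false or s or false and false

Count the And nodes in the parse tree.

[Or [Or [Or [And [Not false]]] or [And [Not s]]] or [And [And [Not false]] and [Not false]]]

4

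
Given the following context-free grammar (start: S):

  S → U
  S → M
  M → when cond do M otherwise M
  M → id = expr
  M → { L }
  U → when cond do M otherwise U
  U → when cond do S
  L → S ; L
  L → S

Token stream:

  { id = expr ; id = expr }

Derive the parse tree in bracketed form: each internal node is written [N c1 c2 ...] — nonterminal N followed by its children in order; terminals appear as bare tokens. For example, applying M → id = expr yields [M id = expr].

S
M
{ L }
{ S ; L }
{ M ; L }
{ id = expr ; L }
{ id = expr ; S }
{ id = expr ; M }
{ id = expr ; id = expr }

[S [M { [L [S [M id = expr]] ; [L [S [M id = expr]]]] }]]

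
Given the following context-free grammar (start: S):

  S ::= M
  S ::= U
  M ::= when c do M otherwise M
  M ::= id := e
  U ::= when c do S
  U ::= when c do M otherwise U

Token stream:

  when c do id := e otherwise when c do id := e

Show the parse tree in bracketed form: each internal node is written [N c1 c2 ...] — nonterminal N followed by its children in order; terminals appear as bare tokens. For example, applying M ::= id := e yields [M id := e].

[S [U when c do [M id := e] otherwise [U when c do [S [M id := e]]]]]

S
U
when c do M otherwise U
when c do id := e otherwise U
when c do id := e otherwise when c do S
when c do id := e otherwise when c do M
when c do id := e otherwise when c do id := e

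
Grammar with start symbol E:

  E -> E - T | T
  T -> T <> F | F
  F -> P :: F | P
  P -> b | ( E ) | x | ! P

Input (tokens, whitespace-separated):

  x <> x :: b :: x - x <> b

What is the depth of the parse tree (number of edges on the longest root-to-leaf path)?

7

[E [E [T [T [F [P x]]] <> [F [P x] :: [F [P b] :: [F [P x]]]]]] - [T [T [F [P x]]] <> [F [P b]]]]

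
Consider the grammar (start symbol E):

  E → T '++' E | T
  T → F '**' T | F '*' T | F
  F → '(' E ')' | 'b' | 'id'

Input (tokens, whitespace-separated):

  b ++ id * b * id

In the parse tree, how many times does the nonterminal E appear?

[E [T [F b]] ++ [E [T [F id] * [T [F b] * [T [F id]]]]]]

2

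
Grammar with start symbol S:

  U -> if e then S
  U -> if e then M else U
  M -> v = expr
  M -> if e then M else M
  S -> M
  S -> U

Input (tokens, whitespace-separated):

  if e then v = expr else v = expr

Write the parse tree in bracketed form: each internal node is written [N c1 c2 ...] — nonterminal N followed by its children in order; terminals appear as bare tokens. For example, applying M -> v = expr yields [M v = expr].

S
M
if e then M else M
if e then v = expr else M
if e then v = expr else v = expr

[S [M if e then [M v = expr] else [M v = expr]]]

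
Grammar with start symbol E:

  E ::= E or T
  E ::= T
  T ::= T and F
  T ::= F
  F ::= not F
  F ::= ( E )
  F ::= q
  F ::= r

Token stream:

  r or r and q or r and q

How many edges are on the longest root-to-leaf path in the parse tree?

5

[E [E [E [T [F r]]] or [T [T [F r]] and [F q]]] or [T [T [F r]] and [F q]]]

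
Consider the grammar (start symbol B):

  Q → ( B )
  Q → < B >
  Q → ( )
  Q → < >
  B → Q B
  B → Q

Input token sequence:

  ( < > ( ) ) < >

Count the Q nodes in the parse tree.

4

[B [Q ( [B [Q < >] [B [Q ( )]]] )] [B [Q < >]]]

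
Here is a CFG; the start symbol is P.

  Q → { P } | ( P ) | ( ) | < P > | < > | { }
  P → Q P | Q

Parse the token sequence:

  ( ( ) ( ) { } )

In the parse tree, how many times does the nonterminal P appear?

4

[P [Q ( [P [Q ( )] [P [Q ( )] [P [Q { }]]]] )]]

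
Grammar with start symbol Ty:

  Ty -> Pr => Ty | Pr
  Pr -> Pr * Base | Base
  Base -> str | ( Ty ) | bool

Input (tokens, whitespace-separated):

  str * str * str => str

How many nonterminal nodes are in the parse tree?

[Ty [Pr [Pr [Pr [Base str]] * [Base str]] * [Base str]] => [Ty [Pr [Base str]]]]

10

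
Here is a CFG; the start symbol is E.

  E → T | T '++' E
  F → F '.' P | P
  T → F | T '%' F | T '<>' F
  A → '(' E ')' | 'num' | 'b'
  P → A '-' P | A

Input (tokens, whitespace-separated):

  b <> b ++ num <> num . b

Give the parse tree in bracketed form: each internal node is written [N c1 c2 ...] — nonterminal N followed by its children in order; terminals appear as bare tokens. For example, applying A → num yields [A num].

E
T ++ E
T <> F ++ E
F <> F ++ E
P <> F ++ E
A <> F ++ E
b <> F ++ E
b <> P ++ E
b <> A ++ E
b <> b ++ E
b <> b ++ T
b <> b ++ T <> F
b <> b ++ F <> F
b <> b ++ P <> F
b <> b ++ A <> F
b <> b ++ num <> F
b <> b ++ num <> F . P
b <> b ++ num <> P . P
b <> b ++ num <> A . P
b <> b ++ num <> num . P
b <> b ++ num <> num . A
b <> b ++ num <> num . b

[E [T [T [F [P [A b]]]] <> [F [P [A b]]]] ++ [E [T [T [F [P [A num]]]] <> [F [F [P [A num]]] . [P [A b]]]]]]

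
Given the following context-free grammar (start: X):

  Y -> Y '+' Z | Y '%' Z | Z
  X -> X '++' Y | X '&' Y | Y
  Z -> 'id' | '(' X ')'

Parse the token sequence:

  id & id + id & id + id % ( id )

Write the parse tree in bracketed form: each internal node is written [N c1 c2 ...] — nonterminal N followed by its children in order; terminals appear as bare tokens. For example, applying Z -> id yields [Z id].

[X [X [X [Y [Z id]]] & [Y [Y [Z id]] + [Z id]]] & [Y [Y [Y [Z id]] + [Z id]] % [Z ( [X [Y [Z id]]] )]]]

X
X & Y
X & Y & Y
Y & Y & Y
Z & Y & Y
id & Y & Y
id & Y + Z & Y
id & Z + Z & Y
id & id + Z & Y
id & id + id & Y
id & id + id & Y % Z
id & id + id & Y + Z % Z
id & id + id & Z + Z % Z
id & id + id & id + Z % Z
id & id + id & id + id % Z
id & id + id & id + id % ( X )
id & id + id & id + id % ( Y )
id & id + id & id + id % ( Z )
id & id + id & id + id % ( id )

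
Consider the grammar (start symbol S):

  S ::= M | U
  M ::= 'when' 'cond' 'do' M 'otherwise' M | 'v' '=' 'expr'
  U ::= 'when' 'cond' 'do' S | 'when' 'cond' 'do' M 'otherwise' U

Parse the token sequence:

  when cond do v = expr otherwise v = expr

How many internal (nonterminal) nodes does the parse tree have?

[S [M when cond do [M v = expr] otherwise [M v = expr]]]

4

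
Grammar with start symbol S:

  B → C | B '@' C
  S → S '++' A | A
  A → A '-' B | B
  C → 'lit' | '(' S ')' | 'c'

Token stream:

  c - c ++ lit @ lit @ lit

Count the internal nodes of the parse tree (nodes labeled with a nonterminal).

[S [S [A [A [B [C c]]] - [B [C c]]]] ++ [A [B [B [B [C lit]] @ [C lit]] @ [C lit]]]]

15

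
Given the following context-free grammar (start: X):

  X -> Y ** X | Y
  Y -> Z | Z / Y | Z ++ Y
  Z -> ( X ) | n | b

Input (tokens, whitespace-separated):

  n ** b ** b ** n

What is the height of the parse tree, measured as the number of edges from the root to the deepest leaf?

6

[X [Y [Z n]] ** [X [Y [Z b]] ** [X [Y [Z b]] ** [X [Y [Z n]]]]]]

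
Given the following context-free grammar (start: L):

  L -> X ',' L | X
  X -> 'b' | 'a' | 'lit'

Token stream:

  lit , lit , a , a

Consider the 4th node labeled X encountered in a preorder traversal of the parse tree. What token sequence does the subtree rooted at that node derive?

[L [X lit] , [L [X lit] , [L [X a] , [L [X a]]]]]

a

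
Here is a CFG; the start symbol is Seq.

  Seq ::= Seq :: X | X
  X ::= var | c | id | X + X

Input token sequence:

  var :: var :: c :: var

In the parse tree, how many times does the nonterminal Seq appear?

[Seq [Seq [Seq [Seq [X var]] :: [X var]] :: [X c]] :: [X var]]

4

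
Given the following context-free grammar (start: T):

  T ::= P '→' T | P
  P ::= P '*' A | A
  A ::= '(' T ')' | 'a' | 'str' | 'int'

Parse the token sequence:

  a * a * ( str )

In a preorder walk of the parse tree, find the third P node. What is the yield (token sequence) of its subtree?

[T [P [P [P [A a]] * [A a]] * [A ( [T [P [A str]]] )]]]

a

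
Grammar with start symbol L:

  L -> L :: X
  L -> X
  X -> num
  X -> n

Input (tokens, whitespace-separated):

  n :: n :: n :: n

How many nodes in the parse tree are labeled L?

[L [L [L [L [X n]] :: [X n]] :: [X n]] :: [X n]]

4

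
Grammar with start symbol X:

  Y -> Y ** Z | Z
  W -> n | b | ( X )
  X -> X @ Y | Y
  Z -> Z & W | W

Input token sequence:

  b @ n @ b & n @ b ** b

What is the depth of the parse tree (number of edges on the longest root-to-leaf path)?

7

[X [X [X [X [Y [Z [W b]]]] @ [Y [Z [W n]]]] @ [Y [Z [Z [W b]] & [W n]]]] @ [Y [Y [Z [W b]]] ** [Z [W b]]]]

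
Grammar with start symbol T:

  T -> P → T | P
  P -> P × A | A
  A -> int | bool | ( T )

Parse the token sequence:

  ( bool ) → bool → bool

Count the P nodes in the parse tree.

[T [P [A ( [T [P [A bool]]] )]] → [T [P [A bool]] → [T [P [A bool]]]]]

4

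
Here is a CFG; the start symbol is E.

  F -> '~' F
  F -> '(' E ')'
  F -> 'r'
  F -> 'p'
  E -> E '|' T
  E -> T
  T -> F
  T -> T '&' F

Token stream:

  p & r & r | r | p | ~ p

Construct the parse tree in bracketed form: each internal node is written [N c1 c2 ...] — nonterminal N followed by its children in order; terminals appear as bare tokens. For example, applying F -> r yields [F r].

[E [E [E [E [T [T [T [F p]] & [F r]] & [F r]]] | [T [F r]]] | [T [F p]]] | [T [F ~ [F p]]]]

E
E | T
E | T | T
E | T | T | T
T | T | T | T
T & F | T | T | T
T & F & F | T | T | T
F & F & F | T | T | T
p & F & F | T | T | T
p & r & F | T | T | T
p & r & r | T | T | T
p & r & r | F | T | T
p & r & r | r | T | T
p & r & r | r | F | T
p & r & r | r | p | T
p & r & r | r | p | F
p & r & r | r | p | ~ F
p & r & r | r | p | ~ p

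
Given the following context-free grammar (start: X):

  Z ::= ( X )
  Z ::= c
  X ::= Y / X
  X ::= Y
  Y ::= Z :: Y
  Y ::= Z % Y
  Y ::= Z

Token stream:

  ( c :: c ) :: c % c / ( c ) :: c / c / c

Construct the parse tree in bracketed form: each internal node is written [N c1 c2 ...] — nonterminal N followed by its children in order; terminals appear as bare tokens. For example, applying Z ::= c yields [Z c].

[X [Y [Z ( [X [Y [Z c] :: [Y [Z c]]]] )] :: [Y [Z c] % [Y [Z c]]]] / [X [Y [Z ( [X [Y [Z c]]] )] :: [Y [Z c]]] / [X [Y [Z c]] / [X [Y [Z c]]]]]]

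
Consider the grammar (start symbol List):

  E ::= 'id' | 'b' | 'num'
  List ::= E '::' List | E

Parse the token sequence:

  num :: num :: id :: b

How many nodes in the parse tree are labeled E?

[List [E num] :: [List [E num] :: [List [E id] :: [List [E b]]]]]

4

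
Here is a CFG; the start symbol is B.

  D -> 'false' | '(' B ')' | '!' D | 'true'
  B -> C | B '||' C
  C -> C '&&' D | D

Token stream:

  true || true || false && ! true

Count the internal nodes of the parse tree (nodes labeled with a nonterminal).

[B [B [B [C [D true]]] || [C [D true]]] || [C [C [D false]] && [D ! [D true]]]]

12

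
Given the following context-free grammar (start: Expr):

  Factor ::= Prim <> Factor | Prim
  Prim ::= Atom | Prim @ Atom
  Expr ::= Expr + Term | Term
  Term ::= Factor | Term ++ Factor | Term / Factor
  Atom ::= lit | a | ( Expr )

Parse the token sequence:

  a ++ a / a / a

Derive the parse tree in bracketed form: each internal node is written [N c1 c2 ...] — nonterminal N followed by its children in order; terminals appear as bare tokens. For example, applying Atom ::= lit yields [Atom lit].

[Expr [Term [Term [Term [Term [Factor [Prim [Atom a]]]] ++ [Factor [Prim [Atom a]]]] / [Factor [Prim [Atom a]]]] / [Factor [Prim [Atom a]]]]]

Expr
Term
Term / Factor
Term / Factor / Factor
Term ++ Factor / Factor / Factor
Factor ++ Factor / Factor / Factor
Prim ++ Factor / Factor / Factor
Atom ++ Factor / Factor / Factor
a ++ Factor / Factor / Factor
a ++ Prim / Factor / Factor
a ++ Atom / Factor / Factor
a ++ a / Factor / Factor
a ++ a / Prim / Factor
a ++ a / Atom / Factor
a ++ a / a / Factor
a ++ a / a / Prim
a ++ a / a / Atom
a ++ a / a / a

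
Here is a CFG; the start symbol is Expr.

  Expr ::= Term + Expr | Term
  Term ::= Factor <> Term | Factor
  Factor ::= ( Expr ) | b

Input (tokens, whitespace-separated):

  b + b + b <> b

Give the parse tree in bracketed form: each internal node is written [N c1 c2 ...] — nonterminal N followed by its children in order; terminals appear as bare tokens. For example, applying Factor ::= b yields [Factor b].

Expr
Term + Expr
Factor + Expr
b + Expr
b + Term + Expr
b + Factor + Expr
b + b + Expr
b + b + Term
b + b + Factor <> Term
b + b + b <> Term
b + b + b <> Factor
b + b + b <> b

[Expr [Term [Factor b]] + [Expr [Term [Factor b]] + [Expr [Term [Factor b] <> [Term [Factor b]]]]]]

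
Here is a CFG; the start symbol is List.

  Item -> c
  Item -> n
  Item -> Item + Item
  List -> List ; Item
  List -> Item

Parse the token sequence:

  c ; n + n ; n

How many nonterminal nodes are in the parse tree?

[List [List [List [Item c]] ; [Item [Item n] + [Item n]]] ; [Item n]]

8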